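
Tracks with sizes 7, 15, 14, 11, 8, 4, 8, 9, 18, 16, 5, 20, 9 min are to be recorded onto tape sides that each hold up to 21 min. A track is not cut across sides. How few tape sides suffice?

Total = 20 + 18 + 16 + 15 + 14 + 11 + 9 + 9 + 8 + 8 + 7 + 5 + 4 = 144 min.
Lower bound: ⌈144/21⌉ = 7 tape sides.
A packing using 8 tape sides:
  side 1: 20 = 20
  side 2: 18 = 18
  side 3: 16 + 5 = 21
  side 4: 15 + 4 = 19
  side 5: 14 + 7 = 21
  side 6: 11 + 9 = 20
  side 7: 9 + 8 = 17
  side 8: 8 = 8
No arrangement into 7 tape sides stays within capacity, so 8 is optimal.

8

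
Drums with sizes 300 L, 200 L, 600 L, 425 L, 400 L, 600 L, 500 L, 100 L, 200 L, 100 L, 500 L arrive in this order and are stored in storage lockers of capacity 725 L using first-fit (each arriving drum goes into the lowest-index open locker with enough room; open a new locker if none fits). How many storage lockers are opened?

7

  300 → locker 1 (new)  [load 300/725]
  200 → locker 1  [load 500/725]
  600 → locker 2 (new)  [load 600/725]
  425 → locker 3 (new)  [load 425/725]
  400 → locker 4 (new)  [load 400/725]
  600 → locker 5 (new)  [load 600/725]
  500 → locker 6 (new)  [load 500/725]
  100 → locker 1  [load 600/725]
  200 → locker 3  [load 625/725]
  100 → locker 1  [load 700/725]
  500 → locker 7 (new)  [load 500/725]
7 storage lockers opened.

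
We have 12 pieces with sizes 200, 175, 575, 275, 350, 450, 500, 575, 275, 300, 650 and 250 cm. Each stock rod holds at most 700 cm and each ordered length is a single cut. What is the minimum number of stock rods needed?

8

Total = 650 + 575 + 575 + 500 + 450 + 350 + 300 + 275 + 275 + 250 + 200 + 175 = 4575 cm.
Lower bound: ⌈4575/700⌉ = 7 stock rods.
A packing using 8 stock rods:
  stock rod 1: 650 = 650
  stock rod 2: 575 = 575
  stock rod 3: 575 = 575
  stock rod 4: 500 + 200 = 700
  stock rod 5: 450 + 250 = 700
  stock rod 6: 350 + 300 = 650
  stock rod 7: 275 + 275 = 550
  stock rod 8: 175 = 175
No arrangement into 7 stock rods stays within capacity, so 8 is optimal.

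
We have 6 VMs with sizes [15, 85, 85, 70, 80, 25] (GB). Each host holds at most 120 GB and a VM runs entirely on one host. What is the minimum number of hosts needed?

Total = 85 + 85 + 80 + 70 + 25 + 15 = 360 GB.
Lower bound: ⌈360/120⌉ = 3 hosts.
Also, 4 VMs each exceed 60 GB, and no two of those can share a host, so at least 4 hosts are needed.
A packing using 4 hosts:
  host 1: 85 + 25 = 110
  host 2: 85 + 15 = 100
  host 3: 80 = 80
  host 4: 70 = 70
This matches the lower bound, so 4 is optimal.

4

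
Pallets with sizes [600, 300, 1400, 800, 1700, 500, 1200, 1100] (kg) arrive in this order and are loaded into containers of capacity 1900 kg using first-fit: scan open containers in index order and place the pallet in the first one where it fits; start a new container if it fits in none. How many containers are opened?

  600 → container 1 (new)  [load 600/1900]
  300 → container 1  [load 900/1900]
  1400 → container 2 (new)  [load 1400/1900]
  800 → container 1  [load 1700/1900]
  1700 → container 3 (new)  [load 1700/1900]
  500 → container 2  [load 1900/1900]
  1200 → container 4 (new)  [load 1200/1900]
  1100 → container 5 (new)  [load 1100/1900]
5 containers opened.

5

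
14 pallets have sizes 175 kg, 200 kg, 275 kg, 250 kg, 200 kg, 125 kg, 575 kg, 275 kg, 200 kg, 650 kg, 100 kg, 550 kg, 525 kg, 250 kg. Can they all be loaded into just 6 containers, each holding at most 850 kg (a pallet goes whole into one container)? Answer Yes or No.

Yes

A valid assignment using 6 containers:
  container 1: 650 + 200 = 850
  container 2: 575 + 275 = 850
  container 3: 550 + 275 = 825
  container 4: 525 + 250 = 775
  container 5: 250 + 200 + 200 + 175 = 825
  container 6: 125 + 100 = 225
Every load is within 850 kg, so 6 containers suffice.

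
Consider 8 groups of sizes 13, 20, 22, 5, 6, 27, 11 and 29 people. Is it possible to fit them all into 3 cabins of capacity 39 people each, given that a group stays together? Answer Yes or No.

Total = 133 people; ⌈133/39⌉ = 4.
At least 4 cabins are required, but only 3 are allowed.

No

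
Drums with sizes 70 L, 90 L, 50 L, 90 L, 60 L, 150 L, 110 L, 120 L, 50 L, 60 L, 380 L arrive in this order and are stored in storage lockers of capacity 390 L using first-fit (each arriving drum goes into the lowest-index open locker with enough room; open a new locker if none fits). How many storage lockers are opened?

4

  70 → locker 1 (new)  [load 70/390]
  90 → locker 1  [load 160/390]
  50 → locker 1  [load 210/390]
  90 → locker 1  [load 300/390]
  60 → locker 1  [load 360/390]
  150 → locker 2 (new)  [load 150/390]
  110 → locker 2  [load 260/390]
  120 → locker 2  [load 380/390]
  50 → locker 3 (new)  [load 50/390]
  60 → locker 3  [load 110/390]
  380 → locker 4 (new)  [load 380/390]
4 storage lockers opened.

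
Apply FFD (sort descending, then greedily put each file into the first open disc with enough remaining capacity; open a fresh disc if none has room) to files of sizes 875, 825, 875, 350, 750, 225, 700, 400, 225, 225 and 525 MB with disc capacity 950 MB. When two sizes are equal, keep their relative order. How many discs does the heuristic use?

7

Sorted descending: 875, 875, 825, 750, 700, 525, 400, 350, 225, 225, 225.
  875 → disc 1 (new)  [load 875/950]
  875 → disc 2 (new)  [load 875/950]
  825 → disc 3 (new)  [load 825/950]
  750 → disc 4 (new)  [load 750/950]
  700 → disc 5 (new)  [load 700/950]
  525 → disc 6 (new)  [load 525/950]
  400 → disc 6  [load 925/950]
  350 → disc 7 (new)  [load 350/950]
  225 → disc 5  [load 925/950]
  225 → disc 7  [load 575/950]
  225 → disc 7  [load 800/950]
7 discs opened.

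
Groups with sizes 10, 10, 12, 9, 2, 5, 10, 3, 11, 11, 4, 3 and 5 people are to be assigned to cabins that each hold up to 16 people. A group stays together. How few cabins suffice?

Total = 12 + 11 + 11 + 10 + 10 + 10 + 9 + 5 + 5 + 4 + 3 + 3 + 2 = 95 people.
Lower bound: ⌈95/16⌉ = 6 cabins.
Also, 7 groups each exceed 8 people, and no two of those can share a cabin, so at least 7 cabins are needed.
A packing using 7 cabins:
  cabin 1: 12 + 4 = 16
  cabin 2: 11 + 5 = 16
  cabin 3: 11 + 5 = 16
  cabin 4: 10 + 3 + 3 = 16
  cabin 5: 10 + 2 = 12
  cabin 6: 10 = 10
  cabin 7: 9 = 9
This matches the lower bound, so 7 is optimal.

7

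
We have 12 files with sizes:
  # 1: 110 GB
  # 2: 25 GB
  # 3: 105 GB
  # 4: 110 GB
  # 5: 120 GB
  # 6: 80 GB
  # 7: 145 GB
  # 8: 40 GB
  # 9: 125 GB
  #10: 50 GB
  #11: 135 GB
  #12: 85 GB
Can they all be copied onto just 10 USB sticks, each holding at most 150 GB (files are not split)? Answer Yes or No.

Yes

A valid assignment using 9 USB sticks:
  USB stick 1: 145 = 145
  USB stick 2: 135 = 135
  USB stick 3: 125 + 25 = 150
  USB stick 4: 120 = 120
  USB stick 5: 110 + 40 = 150
  USB stick 6: 110 = 110
  USB stick 7: 105 = 105
  USB stick 8: 85 + 50 = 135
  USB stick 9: 80 = 80
That uses only 9 ≤ 10, so 10 USB sticks are enough.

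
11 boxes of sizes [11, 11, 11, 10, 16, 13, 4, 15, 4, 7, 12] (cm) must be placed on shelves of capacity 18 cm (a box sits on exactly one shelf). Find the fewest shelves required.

Total = 16 + 15 + 13 + 12 + 11 + 11 + 11 + 10 + 7 + 4 + 4 = 114 cm.
Lower bound: ⌈114/18⌉ = 7 shelves.
Also, 8 boxes each exceed 9 cm, and no two of those can share a shelf, so at least 8 shelves are needed.
A packing using 8 shelves:
  shelf 1: 16 = 16
  shelf 2: 15 = 15
  shelf 3: 13 + 4 = 17
  shelf 4: 12 + 4 = 16
  shelf 5: 11 + 7 = 18
  shelf 6: 11 = 11
  shelf 7: 11 = 11
  shelf 8: 10 = 10
This matches the lower bound, so 8 is optimal.

8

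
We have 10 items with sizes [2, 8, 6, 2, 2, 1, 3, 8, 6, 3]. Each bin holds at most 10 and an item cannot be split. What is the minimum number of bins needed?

5

Total = 8 + 8 + 6 + 6 + 3 + 3 + 2 + 2 + 2 + 1 = 41.
Lower bound: ⌈41/10⌉ = 5 bins.
A packing using 5 bins:
  bin 1: 8 + 2 = 10
  bin 2: 8 + 2 = 10
  bin 3: 6 + 3 + 1 = 10
  bin 4: 6 + 3 = 9
  bin 5: 2 = 2
This matches the lower bound, so 5 is optimal.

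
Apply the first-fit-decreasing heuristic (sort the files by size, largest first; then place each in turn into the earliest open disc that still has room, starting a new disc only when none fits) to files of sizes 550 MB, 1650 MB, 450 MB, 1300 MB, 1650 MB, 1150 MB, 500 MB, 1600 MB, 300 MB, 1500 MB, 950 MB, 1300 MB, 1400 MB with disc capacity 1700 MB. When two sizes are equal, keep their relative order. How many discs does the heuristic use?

10

Sorted descending: 1650, 1650, 1600, 1500, 1400, 1300, 1300, 1150, 950, 550, 500, 450, 300.
  1650 → disc 1 (new)  [load 1650/1700]
  1650 → disc 2 (new)  [load 1650/1700]
  1600 → disc 3 (new)  [load 1600/1700]
  1500 → disc 4 (new)  [load 1500/1700]
  1400 → disc 5 (new)  [load 1400/1700]
  1300 → disc 6 (new)  [load 1300/1700]
  1300 → disc 7 (new)  [load 1300/1700]
  1150 → disc 8 (new)  [load 1150/1700]
  950 → disc 9 (new)  [load 950/1700]
  550 → disc 8  [load 1700/1700]
  500 → disc 9  [load 1450/1700]
  450 → disc 10 (new)  [load 450/1700]
  300 → disc 5  [load 1700/1700]
10 discs opened.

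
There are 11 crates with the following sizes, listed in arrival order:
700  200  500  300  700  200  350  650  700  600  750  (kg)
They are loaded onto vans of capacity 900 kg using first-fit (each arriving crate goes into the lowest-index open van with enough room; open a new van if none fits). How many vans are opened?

8

  700 → van 1 (new)  [load 700/900]
  200 → van 1  [load 900/900]
  500 → van 2 (new)  [load 500/900]
  300 → van 2  [load 800/900]
  700 → van 3 (new)  [load 700/900]
  200 → van 3  [load 900/900]
  350 → van 4 (new)  [load 350/900]
  650 → van 5 (new)  [load 650/900]
  700 → van 6 (new)  [load 700/900]
  600 → van 7 (new)  [load 600/900]
  750 → van 8 (new)  [load 750/900]
8 vans opened.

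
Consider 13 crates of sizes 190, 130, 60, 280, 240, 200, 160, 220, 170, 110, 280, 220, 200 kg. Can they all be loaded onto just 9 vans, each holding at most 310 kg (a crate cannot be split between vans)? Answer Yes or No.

No

Total = 2460 kg; ⌈2460/310⌉ = 8.
10 crates each exceed half the capacity and cannot share a van, forcing at least 10 vans.
At least 10 vans are required, but only 9 are allowed.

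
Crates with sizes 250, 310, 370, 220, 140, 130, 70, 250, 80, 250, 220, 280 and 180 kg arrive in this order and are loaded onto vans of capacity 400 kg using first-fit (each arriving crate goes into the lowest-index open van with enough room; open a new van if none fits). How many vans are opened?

8

  250 → van 1 (new)  [load 250/400]
  310 → van 2 (new)  [load 310/400]
  370 → van 3 (new)  [load 370/400]
  220 → van 4 (new)  [load 220/400]
  140 → van 1  [load 390/400]
  130 → van 4  [load 350/400]
  70 → van 2  [load 380/400]
  250 → van 5 (new)  [load 250/400]
  80 → van 5  [load 330/400]
  250 → van 6 (new)  [load 250/400]
  220 → van 7 (new)  [load 220/400]
  280 → van 8 (new)  [load 280/400]
  180 → van 7  [load 400/400]
8 vans opened.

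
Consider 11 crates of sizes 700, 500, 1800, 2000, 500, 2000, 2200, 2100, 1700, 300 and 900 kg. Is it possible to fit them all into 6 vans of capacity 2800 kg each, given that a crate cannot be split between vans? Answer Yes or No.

A valid assignment using 6 vans:
  van 1: 2200 + 500 = 2700
  van 2: 2100 + 700 = 2800
  van 3: 2000 + 500 + 300 = 2800
  van 4: 2000 = 2000
  van 5: 1800 + 900 = 2700
  van 6: 1700 = 1700
Every load is within 2800 kg, so 6 vans suffice.

Yes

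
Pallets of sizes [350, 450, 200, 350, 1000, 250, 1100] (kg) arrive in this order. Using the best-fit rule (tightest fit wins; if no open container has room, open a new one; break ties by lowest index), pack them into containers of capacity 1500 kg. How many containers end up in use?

3

  350 → container 1 (new)  [load 350/1500]
  450 → container 1  [load 800/1500]
  200 → container 1  [load 1000/1500]
  350 → container 1  [load 1350/1500]
  1000 → container 2 (new)  [load 1000/1500]
  250 → container 2  [load 1250/1500]
  1100 → container 3 (new)  [load 1100/1500]
3 containers opened.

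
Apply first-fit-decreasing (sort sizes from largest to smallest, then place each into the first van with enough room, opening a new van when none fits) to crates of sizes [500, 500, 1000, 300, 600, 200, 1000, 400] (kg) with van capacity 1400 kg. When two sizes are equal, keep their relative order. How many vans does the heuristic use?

4

Sorted descending: 1000, 1000, 600, 500, 500, 400, 300, 200.
  1000 → van 1 (new)  [load 1000/1400]
  1000 → van 2 (new)  [load 1000/1400]
  600 → van 3 (new)  [load 600/1400]
  500 → van 3  [load 1100/1400]
  500 → van 4 (new)  [load 500/1400]
  400 → van 1  [load 1400/1400]
  300 → van 2  [load 1300/1400]
  200 → van 3  [load 1300/1400]
4 vans opened.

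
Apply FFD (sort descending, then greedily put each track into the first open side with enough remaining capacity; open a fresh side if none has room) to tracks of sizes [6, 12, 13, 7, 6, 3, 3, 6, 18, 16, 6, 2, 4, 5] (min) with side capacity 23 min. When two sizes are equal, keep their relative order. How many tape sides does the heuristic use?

5

Sorted descending: 18, 16, 13, 12, 7, 6, 6, 6, 6, 5, 4, 3, 3, 2.
  18 → side 1 (new)  [load 18/23]
  16 → side 2 (new)  [load 16/23]
  13 → side 3 (new)  [load 13/23]
  12 → side 4 (new)  [load 12/23]
  7 → side 2  [load 23/23]
  6 → side 3  [load 19/23]
  6 → side 4  [load 18/23]
  6 → side 5 (new)  [load 6/23]
  6 → side 5  [load 12/23]
  5 → side 1  [load 23/23]
  4 → side 3  [load 23/23]
  3 → side 4  [load 21/23]
  3 → side 5  [load 15/23]
  2 → side 4  [load 23/23]
5 tape sides opened.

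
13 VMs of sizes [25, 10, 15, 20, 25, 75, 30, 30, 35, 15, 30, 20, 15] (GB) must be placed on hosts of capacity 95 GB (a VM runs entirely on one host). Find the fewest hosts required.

4

Total = 75 + 35 + 30 + 30 + 30 + 25 + 25 + 20 + 20 + 15 + 15 + 15 + 10 = 345 GB.
Lower bound: ⌈345/95⌉ = 4 hosts.
A packing using 4 hosts:
  host 1: 75 + 20 = 95
  host 2: 35 + 30 + 30 = 95
  host 3: 30 + 25 + 25 + 15 = 95
  host 4: 20 + 15 + 15 + 10 = 60
This matches the lower bound, so 4 is optimal.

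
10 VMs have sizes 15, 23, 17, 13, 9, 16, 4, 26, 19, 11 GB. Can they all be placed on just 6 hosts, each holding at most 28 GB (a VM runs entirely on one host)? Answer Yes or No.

Yes

A valid assignment using 6 hosts:
  host 1: 26 = 26
  host 2: 23 + 4 = 27
  host 3: 19 + 9 = 28
  host 4: 17 + 11 = 28
  host 5: 16 = 16
  host 6: 15 + 13 = 28
Every load is within 28 GB, so 6 hosts suffice.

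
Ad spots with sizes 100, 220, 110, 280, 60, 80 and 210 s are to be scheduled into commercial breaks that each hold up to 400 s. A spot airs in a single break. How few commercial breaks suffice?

3

Total = 280 + 220 + 210 + 110 + 100 + 80 + 60 = 1060 s.
Lower bound: ⌈1060/400⌉ = 3 commercial breaks.
A packing using 3 commercial breaks:
  break 1: 280 + 110 = 390
  break 2: 220 + 100 + 80 = 400
  break 3: 210 + 60 = 270
This matches the lower bound, so 3 is optimal.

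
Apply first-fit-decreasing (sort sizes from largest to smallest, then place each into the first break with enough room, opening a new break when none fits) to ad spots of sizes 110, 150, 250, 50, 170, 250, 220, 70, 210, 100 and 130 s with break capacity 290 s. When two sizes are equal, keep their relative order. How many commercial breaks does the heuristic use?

7

Sorted descending: 250, 250, 220, 210, 170, 150, 130, 110, 100, 70, 50.
  250 → break 1 (new)  [load 250/290]
  250 → break 2 (new)  [load 250/290]
  220 → break 3 (new)  [load 220/290]
  210 → break 4 (new)  [load 210/290]
  170 → break 5 (new)  [load 170/290]
  150 → break 6 (new)  [load 150/290]
  130 → break 6  [load 280/290]
  110 → break 5  [load 280/290]
  100 → break 7 (new)  [load 100/290]
  70 → break 3  [load 290/290]
  50 → break 4  [load 260/290]
7 commercial breaks opened.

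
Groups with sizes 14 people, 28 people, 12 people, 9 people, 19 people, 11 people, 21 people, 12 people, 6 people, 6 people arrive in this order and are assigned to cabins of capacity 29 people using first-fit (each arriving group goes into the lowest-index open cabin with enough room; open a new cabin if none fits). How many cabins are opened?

5

  14 → cabin 1 (new)  [load 14/29]
  28 → cabin 2 (new)  [load 28/29]
  12 → cabin 1  [load 26/29]
  9 → cabin 3 (new)  [load 9/29]
  19 → cabin 3  [load 28/29]
  11 → cabin 4 (new)  [load 11/29]
  21 → cabin 5 (new)  [load 21/29]
  12 → cabin 4  [load 23/29]
  6 → cabin 4  [load 29/29]
  6 → cabin 5  [load 27/29]
5 cabins opened.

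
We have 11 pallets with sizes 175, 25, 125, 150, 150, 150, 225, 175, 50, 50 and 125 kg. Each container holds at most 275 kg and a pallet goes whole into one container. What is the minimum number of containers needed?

6

Total = 225 + 175 + 175 + 150 + 150 + 150 + 125 + 125 + 50 + 50 + 25 = 1400 kg.
Lower bound: ⌈1400/275⌉ = 6 containers.
A packing using 6 containers:
  container 1: 225 + 50 = 275
  container 2: 175 + 50 + 25 = 250
  container 3: 175 = 175
  container 4: 150 + 125 = 275
  container 5: 150 + 125 = 275
  container 6: 150 = 150
This matches the lower bound, so 6 is optimal.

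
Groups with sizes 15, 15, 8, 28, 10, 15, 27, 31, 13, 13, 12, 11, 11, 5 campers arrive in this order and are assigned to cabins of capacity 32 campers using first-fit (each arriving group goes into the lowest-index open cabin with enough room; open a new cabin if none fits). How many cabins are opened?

  15 → cabin 1 (new)  [load 15/32]
  15 → cabin 1  [load 30/32]
  8 → cabin 2 (new)  [load 8/32]
  28 → cabin 3 (new)  [load 28/32]
  10 → cabin 2  [load 18/32]
  15 → cabin 4 (new)  [load 15/32]
  27 → cabin 5 (new)  [load 27/32]
  31 → cabin 6 (new)  [load 31/32]
  13 → cabin 2  [load 31/32]
  13 → cabin 4  [load 28/32]
  12 → cabin 7 (new)  [load 12/32]
  11 → cabin 7  [load 23/32]
  11 → cabin 8 (new)  [load 11/32]
  5 → cabin 5  [load 32/32]
8 cabins opened.

8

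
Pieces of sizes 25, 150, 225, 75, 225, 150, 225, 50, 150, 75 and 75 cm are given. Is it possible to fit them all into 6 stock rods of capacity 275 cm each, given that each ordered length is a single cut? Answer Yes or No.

Yes

A valid assignment using 6 stock rods:
  stock rod 1: 225 + 50 = 275
  stock rod 2: 225 + 25 = 250
  stock rod 3: 225 = 225
  stock rod 4: 150 + 75 = 225
  stock rod 5: 150 + 75 = 225
  stock rod 6: 150 + 75 = 225
Every load is within 275 cm, so 6 stock rods suffice.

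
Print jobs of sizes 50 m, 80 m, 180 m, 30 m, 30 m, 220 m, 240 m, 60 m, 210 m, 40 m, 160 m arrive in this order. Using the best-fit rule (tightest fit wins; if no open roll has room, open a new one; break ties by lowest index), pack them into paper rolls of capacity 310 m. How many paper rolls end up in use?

5

  50 → roll 1 (new)  [load 50/310]
  80 → roll 1  [load 130/310]
  180 → roll 1  [load 310/310]
  30 → roll 2 (new)  [load 30/310]
  30 → roll 2  [load 60/310]
  220 → roll 2  [load 280/310]
  240 → roll 3 (new)  [load 240/310]
  60 → roll 3  [load 300/310]
  210 → roll 4 (new)  [load 210/310]
  40 → roll 4  [load 250/310]
  160 → roll 5 (new)  [load 160/310]
5 paper rolls opened.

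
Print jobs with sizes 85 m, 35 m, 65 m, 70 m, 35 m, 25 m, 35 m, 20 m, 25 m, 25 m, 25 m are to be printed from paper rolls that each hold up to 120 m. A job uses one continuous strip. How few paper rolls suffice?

4

Total = 85 + 70 + 65 + 35 + 35 + 35 + 25 + 25 + 25 + 25 + 20 = 445 m.
Lower bound: ⌈445/120⌉ = 4 paper rolls.
A packing using 4 paper rolls:
  roll 1: 85 + 35 = 120
  roll 2: 70 + 35 = 105
  roll 3: 65 + 35 + 20 = 120
  roll 4: 25 + 25 + 25 + 25 = 100
This matches the lower bound, so 4 is optimal.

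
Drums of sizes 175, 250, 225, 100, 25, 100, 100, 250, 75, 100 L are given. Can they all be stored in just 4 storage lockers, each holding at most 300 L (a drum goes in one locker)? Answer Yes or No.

Total = 1400 L; ⌈1400/300⌉ = 5.
At least 5 storage lockers are required, but only 4 are allowed.

No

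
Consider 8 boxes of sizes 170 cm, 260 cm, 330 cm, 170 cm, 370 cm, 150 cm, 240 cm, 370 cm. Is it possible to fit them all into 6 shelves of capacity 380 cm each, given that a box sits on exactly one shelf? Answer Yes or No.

No

Total = 2060 cm; ⌈2060/380⌉ = 6.
The bound of 6 does not rule out 6, but exhaustive search shows no assignment into 6 shelves of capacity 380 cm exists — the minimum is 7.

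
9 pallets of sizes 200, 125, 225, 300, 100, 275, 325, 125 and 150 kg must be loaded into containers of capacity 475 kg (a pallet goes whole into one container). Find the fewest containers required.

Total = 325 + 300 + 275 + 225 + 200 + 150 + 125 + 125 + 100 = 1825 kg.
Lower bound: ⌈1825/475⌉ = 4 containers.
A packing using 4 containers:
  container 1: 325 + 150 = 475
  container 2: 300 + 125 = 425
  container 3: 275 + 200 = 475
  container 4: 225 + 125 + 100 = 450
This matches the lower bound, so 4 is optimal.

4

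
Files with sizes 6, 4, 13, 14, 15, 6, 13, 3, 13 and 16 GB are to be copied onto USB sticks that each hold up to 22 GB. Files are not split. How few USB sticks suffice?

Total = 16 + 15 + 14 + 13 + 13 + 13 + 6 + 6 + 4 + 3 = 103 GB.
Lower bound: ⌈103/22⌉ = 5 USB sticks.
Also, 6 files each exceed 11 GB, and no two of those can share a USB stick, so at least 6 USB sticks are needed.
A packing using 6 USB sticks:
  USB stick 1: 16 + 6 = 22
  USB stick 2: 15 + 6 = 21
  USB stick 3: 14 + 4 + 3 = 21
  USB stick 4: 13 = 13
  USB stick 5: 13 = 13
  USB stick 6: 13 = 13
This matches the lower bound, so 6 is optimal.

6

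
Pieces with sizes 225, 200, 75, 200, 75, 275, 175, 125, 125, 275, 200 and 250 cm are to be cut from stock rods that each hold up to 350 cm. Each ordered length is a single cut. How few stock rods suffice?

8

Total = 275 + 275 + 250 + 225 + 200 + 200 + 200 + 175 + 125 + 125 + 75 + 75 = 2200 cm.
Lower bound: ⌈2200/350⌉ = 7 stock rods.
A packing using 8 stock rods:
  stock rod 1: 275 + 75 = 350
  stock rod 2: 275 + 75 = 350
  stock rod 3: 250 = 250
  stock rod 4: 225 + 125 = 350
  stock rod 5: 200 + 125 = 325
  stock rod 6: 200 = 200
  stock rod 7: 200 = 200
  stock rod 8: 175 = 175
No arrangement into 7 stock rods stays within capacity, so 8 is optimal.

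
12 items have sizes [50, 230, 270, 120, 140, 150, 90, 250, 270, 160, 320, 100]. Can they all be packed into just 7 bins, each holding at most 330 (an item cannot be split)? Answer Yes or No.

Total = 2150; ⌈2150/330⌉ = 7.
The bound of 7 does not rule out 7, but exhaustive search shows no assignment into 7 bins of capacity 330 exists — the minimum is 8.

No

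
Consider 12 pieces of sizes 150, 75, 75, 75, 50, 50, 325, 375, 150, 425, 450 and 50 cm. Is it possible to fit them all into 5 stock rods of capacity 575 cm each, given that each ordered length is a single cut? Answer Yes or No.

A valid assignment using 4 stock rods:
  stock rod 1: 450 + 75 + 50 = 575
  stock rod 2: 425 + 150 = 575
  stock rod 3: 375 + 150 + 50 = 575
  stock rod 4: 325 + 75 + 75 + 50 = 525
That uses only 4 ≤ 5, so 5 stock rods are enough.

Yes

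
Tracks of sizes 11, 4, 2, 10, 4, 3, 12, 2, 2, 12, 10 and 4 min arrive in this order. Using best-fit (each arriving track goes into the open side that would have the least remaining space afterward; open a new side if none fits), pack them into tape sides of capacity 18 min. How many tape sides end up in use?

  11 → side 1 (new)  [load 11/18]
  4 → side 1  [load 15/18]
  2 → side 1  [load 17/18]
  10 → side 2 (new)  [load 10/18]
  4 → side 2  [load 14/18]
  3 → side 2  [load 17/18]
  12 → side 3 (new)  [load 12/18]
  2 → side 3  [load 14/18]
  2 → side 3  [load 16/18]
  12 → side 4 (new)  [load 12/18]
  10 → side 5 (new)  [load 10/18]
  4 → side 4  [load 16/18]
5 tape sides opened.

5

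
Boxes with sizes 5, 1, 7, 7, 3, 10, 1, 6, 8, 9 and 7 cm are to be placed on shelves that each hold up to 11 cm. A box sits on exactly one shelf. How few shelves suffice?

Total = 10 + 9 + 8 + 7 + 7 + 7 + 6 + 5 + 3 + 1 + 1 = 64 cm.
Lower bound: ⌈64/11⌉ = 6 shelves.
Also, 7 boxes each exceed 11/2 cm, and no two of those can share a shelf, so at least 7 shelves are needed.
A packing using 7 shelves:
  shelf 1: 10 + 1 = 11
  shelf 2: 9 + 1 = 10
  shelf 3: 8 + 3 = 11
  shelf 4: 7 = 7
  shelf 5: 7 = 7
  shelf 6: 7 = 7
  shelf 7: 6 + 5 = 11
This matches the lower bound, so 7 is optimal.

7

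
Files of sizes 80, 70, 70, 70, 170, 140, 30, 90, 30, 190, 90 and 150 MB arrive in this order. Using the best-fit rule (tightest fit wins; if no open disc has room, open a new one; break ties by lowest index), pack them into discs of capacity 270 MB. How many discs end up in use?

  80 → disc 1 (new)  [load 80/270]
  70 → disc 1  [load 150/270]
  70 → disc 1  [load 220/270]
  70 → disc 2 (new)  [load 70/270]
  170 → disc 2  [load 240/270]
  140 → disc 3 (new)  [load 140/270]
  30 → disc 2  [load 270/270]
  90 → disc 3  [load 230/270]
  30 → disc 3  [load 260/270]
  190 → disc 4 (new)  [load 190/270]
  90 → disc 5 (new)  [load 90/270]
  150 → disc 5  [load 240/270]
5 discs opened.

5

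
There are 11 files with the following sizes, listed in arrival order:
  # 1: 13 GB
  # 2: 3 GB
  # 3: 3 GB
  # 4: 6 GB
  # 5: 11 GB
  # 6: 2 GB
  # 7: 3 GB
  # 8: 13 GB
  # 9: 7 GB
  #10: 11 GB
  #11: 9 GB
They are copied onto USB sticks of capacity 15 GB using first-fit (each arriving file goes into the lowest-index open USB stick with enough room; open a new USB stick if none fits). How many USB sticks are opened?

7

  13 → USB stick 1 (new)  [load 13/15]
  3 → USB stick 2 (new)  [load 3/15]
  3 → USB stick 2  [load 6/15]
  6 → USB stick 2  [load 12/15]
  11 → USB stick 3 (new)  [load 11/15]
  2 → USB stick 1  [load 15/15]
  3 → USB stick 2  [load 15/15]
  13 → USB stick 4 (new)  [load 13/15]
  7 → USB stick 5 (new)  [load 7/15]
  11 → USB stick 6 (new)  [load 11/15]
  9 → USB stick 7 (new)  [load 9/15]
7 USB sticks opened.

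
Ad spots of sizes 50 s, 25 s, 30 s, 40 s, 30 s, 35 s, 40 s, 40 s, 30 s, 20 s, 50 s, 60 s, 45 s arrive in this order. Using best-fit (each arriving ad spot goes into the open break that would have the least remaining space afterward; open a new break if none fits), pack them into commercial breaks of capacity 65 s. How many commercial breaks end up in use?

  50 → break 1 (new)  [load 50/65]
  25 → break 2 (new)  [load 25/65]
  30 → break 2  [load 55/65]
  40 → break 3 (new)  [load 40/65]
  30 → break 4 (new)  [load 30/65]
  35 → break 4  [load 65/65]
  40 → break 5 (new)  [load 40/65]
  40 → break 6 (new)  [load 40/65]
  30 → break 7 (new)  [load 30/65]
  20 → break 3  [load 60/65]
  50 → break 8 (new)  [load 50/65]
  60 → break 9 (new)  [load 60/65]
  45 → break 10 (new)  [load 45/65]
10 commercial breaks opened.

10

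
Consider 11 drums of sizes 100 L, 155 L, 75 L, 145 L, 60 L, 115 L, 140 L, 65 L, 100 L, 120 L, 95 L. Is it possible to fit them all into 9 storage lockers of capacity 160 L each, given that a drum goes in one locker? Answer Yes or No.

A valid assignment using 9 storage lockers:
  locker 1: 155 = 155
  locker 2: 145 = 145
  locker 3: 140 = 140
  locker 4: 120 = 120
  locker 5: 115 = 115
  locker 6: 100 + 60 = 160
  locker 7: 100 = 100
  locker 8: 95 + 65 = 160
  locker 9: 75 = 75
Every load is within 160 L, so 9 storage lockers suffice.

Yes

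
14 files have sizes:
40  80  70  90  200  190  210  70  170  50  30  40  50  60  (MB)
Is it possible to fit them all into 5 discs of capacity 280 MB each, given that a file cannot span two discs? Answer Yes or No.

Yes

A valid assignment using 5 discs:
  disc 1: 210 + 70 = 280
  disc 2: 200 + 80 = 280
  disc 3: 190 + 90 = 280
  disc 4: 170 + 70 + 40 = 280
  disc 5: 60 + 50 + 50 + 40 + 30 = 230
Every load is within 280 MB, so 5 discs suffice.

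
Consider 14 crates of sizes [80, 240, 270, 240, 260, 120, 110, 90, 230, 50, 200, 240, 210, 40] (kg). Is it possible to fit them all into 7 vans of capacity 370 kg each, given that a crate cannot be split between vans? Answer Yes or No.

No

Total = 2380 kg; ⌈2380/370⌉ = 7.
8 crates each exceed half the capacity and cannot share a van, forcing at least 8 vans.
At least 8 vans are required, but only 7 are allowed.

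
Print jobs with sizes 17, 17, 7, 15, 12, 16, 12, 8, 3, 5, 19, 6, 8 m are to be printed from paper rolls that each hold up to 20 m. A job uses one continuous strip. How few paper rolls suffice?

8

Total = 19 + 17 + 17 + 16 + 15 + 12 + 12 + 8 + 8 + 7 + 6 + 5 + 3 = 145 m.
Lower bound: ⌈145/20⌉ = 8 paper rolls.
A packing using 8 paper rolls:
  roll 1: 19 = 19
  roll 2: 17 + 3 = 20
  roll 3: 17 = 17
  roll 4: 16 = 16
  roll 5: 15 + 5 = 20
  roll 6: 12 + 8 = 20
  roll 7: 12 + 8 = 20
  roll 8: 7 + 6 = 13
This matches the lower bound, so 8 is optimal.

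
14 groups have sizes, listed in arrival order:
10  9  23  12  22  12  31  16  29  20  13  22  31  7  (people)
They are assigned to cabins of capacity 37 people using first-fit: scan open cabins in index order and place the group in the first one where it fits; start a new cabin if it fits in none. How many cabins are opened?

  10 → cabin 1 (new)  [load 10/37]
  9 → cabin 1  [load 19/37]
  23 → cabin 2 (new)  [load 23/37]
  12 → cabin 1  [load 31/37]
  22 → cabin 3 (new)  [load 22/37]
  12 → cabin 2  [load 35/37]
  31 → cabin 4 (new)  [load 31/37]
  16 → cabin 5 (new)  [load 16/37]
  29 → cabin 6 (new)  [load 29/37]
  20 → cabin 5  [load 36/37]
  13 → cabin 3  [load 35/37]
  22 → cabin 7 (new)  [load 22/37]
  31 → cabin 8 (new)  [load 31/37]
  7 → cabin 6  [load 36/37]
8 cabins opened.

8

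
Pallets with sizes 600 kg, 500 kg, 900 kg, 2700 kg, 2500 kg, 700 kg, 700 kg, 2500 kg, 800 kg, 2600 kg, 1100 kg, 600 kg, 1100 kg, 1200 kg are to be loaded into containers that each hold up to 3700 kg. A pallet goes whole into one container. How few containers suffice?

6

Total = 2700 + 2600 + 2500 + 2500 + 1200 + 1100 + 1100 + 900 + 800 + 700 + 700 + 600 + 600 + 500 = 18500 kg.
Lower bound: ⌈18500/3700⌉ = 5 containers.
A packing using 6 containers:
  container 1: 2700 + 900 = 3600
  container 2: 2600 + 1100 = 3700
  container 3: 2500 + 1200 = 3700
  container 4: 2500 + 1100 = 3600
  container 5: 800 + 700 + 700 + 600 + 600 = 3400
  container 6: 500 = 500
No arrangement into 5 containers stays within capacity, so 6 is optimal.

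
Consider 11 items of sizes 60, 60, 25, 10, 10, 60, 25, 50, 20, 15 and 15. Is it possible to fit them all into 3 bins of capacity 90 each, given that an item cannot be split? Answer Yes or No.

No

Total = 350; ⌈350/90⌉ = 4.
At least 4 bins are required, but only 3 are allowed.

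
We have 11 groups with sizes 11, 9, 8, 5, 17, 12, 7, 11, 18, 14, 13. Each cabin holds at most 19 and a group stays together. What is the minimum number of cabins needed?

Total = 18 + 17 + 14 + 13 + 12 + 11 + 11 + 9 + 8 + 7 + 5 = 125.
Lower bound: ⌈125/19⌉ = 7 cabins.
A packing using 8 cabins:
  cabin 1: 18 = 18
  cabin 2: 17 = 17
  cabin 3: 14 + 5 = 19
  cabin 4: 13 = 13
  cabin 5: 12 + 7 = 19
  cabin 6: 11 + 8 = 19
  cabin 7: 11 = 11
  cabin 8: 9 = 9
No arrangement into 7 cabins stays within capacity, so 8 is optimal.

8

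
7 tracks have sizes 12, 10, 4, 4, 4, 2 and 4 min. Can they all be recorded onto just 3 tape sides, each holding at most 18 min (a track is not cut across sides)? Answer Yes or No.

A valid assignment using 3 tape sides:
  side 1: 12 + 4 + 2 = 18
  side 2: 10 + 4 + 4 = 18
  side 3: 4 = 4
Every load is within 18 min, so 3 tape sides suffice.

Yes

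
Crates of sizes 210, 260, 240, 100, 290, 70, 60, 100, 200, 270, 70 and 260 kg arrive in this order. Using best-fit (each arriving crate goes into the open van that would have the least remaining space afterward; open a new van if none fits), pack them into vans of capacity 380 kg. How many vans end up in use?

7

  210 → van 1 (new)  [load 210/380]
  260 → van 2 (new)  [load 260/380]
  240 → van 3 (new)  [load 240/380]
  100 → van 2  [load 360/380]
  290 → van 4 (new)  [load 290/380]
  70 → van 4  [load 360/380]
  60 → van 3  [load 300/380]
  100 → van 1  [load 310/380]
  200 → van 5 (new)  [load 200/380]
  270 → van 6 (new)  [load 270/380]
  70 → van 1  [load 380/380]
  260 → van 7 (new)  [load 260/380]
7 vans opened.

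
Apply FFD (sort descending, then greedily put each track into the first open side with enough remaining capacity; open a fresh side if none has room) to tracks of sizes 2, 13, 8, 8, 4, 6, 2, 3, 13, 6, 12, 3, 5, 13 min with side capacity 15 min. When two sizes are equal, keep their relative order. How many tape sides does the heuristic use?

Sorted descending: 13, 13, 13, 12, 8, 8, 6, 6, 5, 4, 3, 3, 2, 2.
  13 → side 1 (new)  [load 13/15]
  13 → side 2 (new)  [load 13/15]
  13 → side 3 (new)  [load 13/15]
  12 → side 4 (new)  [load 12/15]
  8 → side 5 (new)  [load 8/15]
  8 → side 6 (new)  [load 8/15]
  6 → side 5  [load 14/15]
  6 → side 6  [load 14/15]
  5 → side 7 (new)  [load 5/15]
  4 → side 7  [load 9/15]
  3 → side 4  [load 15/15]
  3 → side 7  [load 12/15]
  2 → side 1  [load 15/15]
  2 → side 2  [load 15/15]
7 tape sides opened.

7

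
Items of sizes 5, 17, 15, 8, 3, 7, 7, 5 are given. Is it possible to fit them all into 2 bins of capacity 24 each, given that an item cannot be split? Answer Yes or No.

Total = 67; ⌈67/24⌉ = 3.
At least 3 bins are required, but only 2 are allowed.

No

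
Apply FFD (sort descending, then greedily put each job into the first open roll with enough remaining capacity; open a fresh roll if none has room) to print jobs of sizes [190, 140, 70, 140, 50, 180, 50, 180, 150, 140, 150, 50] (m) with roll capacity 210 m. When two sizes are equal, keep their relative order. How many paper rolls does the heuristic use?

Sorted descending: 190, 180, 180, 150, 150, 140, 140, 140, 70, 50, 50, 50.
  190 → roll 1 (new)  [load 190/210]
  180 → roll 2 (new)  [load 180/210]
  180 → roll 3 (new)  [load 180/210]
  150 → roll 4 (new)  [load 150/210]
  150 → roll 5 (new)  [load 150/210]
  140 → roll 6 (new)  [load 140/210]
  140 → roll 7 (new)  [load 140/210]
  140 → roll 8 (new)  [load 140/210]
  70 → roll 6  [load 210/210]
  50 → roll 4  [load 200/210]
  50 → roll 5  [load 200/210]
  50 → roll 7  [load 190/210]
8 paper rolls opened.

8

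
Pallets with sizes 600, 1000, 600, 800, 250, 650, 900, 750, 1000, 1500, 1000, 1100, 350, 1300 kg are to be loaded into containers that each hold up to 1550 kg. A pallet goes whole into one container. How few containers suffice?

Total = 1500 + 1300 + 1100 + 1000 + 1000 + 1000 + 900 + 800 + 750 + 650 + 600 + 600 + 350 + 250 = 11800 kg.
Lower bound: ⌈11800/1550⌉ = 8 containers.
A packing using 9 containers:
  container 1: 1500 = 1500
  container 2: 1300 + 250 = 1550
  container 3: 1100 + 350 = 1450
  container 4: 1000 = 1000
  container 5: 1000 = 1000
  container 6: 1000 = 1000
  container 7: 900 + 650 = 1550
  container 8: 800 + 750 = 1550
  container 9: 600 + 600 = 1200
No arrangement into 8 containers stays within capacity, so 9 is optimal.

9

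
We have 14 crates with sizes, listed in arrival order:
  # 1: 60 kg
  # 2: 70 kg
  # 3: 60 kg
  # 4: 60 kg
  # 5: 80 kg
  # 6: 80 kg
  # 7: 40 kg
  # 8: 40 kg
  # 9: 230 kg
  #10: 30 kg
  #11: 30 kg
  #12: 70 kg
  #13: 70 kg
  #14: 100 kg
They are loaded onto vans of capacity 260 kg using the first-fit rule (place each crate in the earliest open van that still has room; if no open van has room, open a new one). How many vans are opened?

  60 → van 1 (new)  [load 60/260]
  70 → van 1  [load 130/260]
  60 → van 1  [load 190/260]
  60 → van 1  [load 250/260]
  80 → van 2 (new)  [load 80/260]
  80 → van 2  [load 160/260]
  40 → van 2  [load 200/260]
  40 → van 2  [load 240/260]
  230 → van 3 (new)  [load 230/260]
  30 → van 3  [load 260/260]
  30 → van 4 (new)  [load 30/260]
  70 → van 4  [load 100/260]
  70 → van 4  [load 170/260]
  100 → van 5 (new)  [load 100/260]
5 vans opened.

5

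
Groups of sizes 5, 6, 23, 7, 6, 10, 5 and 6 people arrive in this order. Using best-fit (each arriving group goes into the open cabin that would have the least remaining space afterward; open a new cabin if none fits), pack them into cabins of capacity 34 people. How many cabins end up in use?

2

  5 → cabin 1 (new)  [load 5/34]
  6 → cabin 1  [load 11/34]
  23 → cabin 1  [load 34/34]
  7 → cabin 2 (new)  [load 7/34]
  6 → cabin 2  [load 13/34]
  10 → cabin 2  [load 23/34]
  5 → cabin 2  [load 28/34]
  6 → cabin 2  [load 34/34]
2 cabins opened.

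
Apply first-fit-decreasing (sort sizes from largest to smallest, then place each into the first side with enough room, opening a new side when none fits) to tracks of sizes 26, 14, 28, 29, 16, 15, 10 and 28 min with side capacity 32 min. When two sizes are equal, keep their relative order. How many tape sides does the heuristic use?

6

Sorted descending: 29, 28, 28, 26, 16, 15, 14, 10.
  29 → side 1 (new)  [load 29/32]
  28 → side 2 (new)  [load 28/32]
  28 → side 3 (new)  [load 28/32]
  26 → side 4 (new)  [load 26/32]
  16 → side 5 (new)  [load 16/32]
  15 → side 5  [load 31/32]
  14 → side 6 (new)  [load 14/32]
  10 → side 6  [load 24/32]
6 tape sides opened.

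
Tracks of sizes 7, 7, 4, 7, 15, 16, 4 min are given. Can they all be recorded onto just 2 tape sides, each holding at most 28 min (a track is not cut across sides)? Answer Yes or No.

No

Total = 60 min; ⌈60/28⌉ = 3.
At least 3 tape sides are required, but only 2 are allowed.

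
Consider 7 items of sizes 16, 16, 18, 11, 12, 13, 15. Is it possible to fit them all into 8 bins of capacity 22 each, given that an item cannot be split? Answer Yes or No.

Yes

A valid assignment using 7 bins:
  bin 1: 18 = 18
  bin 2: 16 = 16
  bin 3: 16 = 16
  bin 4: 15 = 15
  bin 5: 13 = 13
  bin 6: 12 = 12
  bin 7: 11 = 11
That uses only 7 ≤ 8, so 8 bins are enough.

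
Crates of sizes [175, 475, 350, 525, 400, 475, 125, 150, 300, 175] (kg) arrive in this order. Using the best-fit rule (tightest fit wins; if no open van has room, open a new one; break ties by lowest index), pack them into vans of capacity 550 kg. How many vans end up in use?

  175 → van 1 (new)  [load 175/550]
  475 → van 2 (new)  [load 475/550]
  350 → van 1  [load 525/550]
  525 → van 3 (new)  [load 525/550]
  400 → van 4 (new)  [load 400/550]
  475 → van 5 (new)  [load 475/550]
  125 → van 4  [load 525/550]
  150 → van 6 (new)  [load 150/550]
  300 → van 6  [load 450/550]
  175 → van 7 (new)  [load 175/550]
7 vans opened.

7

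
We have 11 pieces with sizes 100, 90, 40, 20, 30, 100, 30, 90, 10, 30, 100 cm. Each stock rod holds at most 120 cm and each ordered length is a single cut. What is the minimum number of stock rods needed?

Total = 100 + 100 + 100 + 90 + 90 + 40 + 30 + 30 + 30 + 20 + 10 = 640 cm.
Lower bound: ⌈640/120⌉ = 6 stock rods.
A packing using 6 stock rods:
  stock rod 1: 100 + 20 = 120
  stock rod 2: 100 + 10 = 110
  stock rod 3: 100 = 100
  stock rod 4: 90 + 30 = 120
  stock rod 5: 90 + 30 = 120
  stock rod 6: 40 + 30 = 70
This matches the lower bound, so 6 is optimal.

6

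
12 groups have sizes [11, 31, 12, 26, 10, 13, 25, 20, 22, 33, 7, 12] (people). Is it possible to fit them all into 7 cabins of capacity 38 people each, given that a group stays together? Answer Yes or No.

A valid assignment using 7 cabins:
  cabin 1: 33 = 33
  cabin 2: 31 + 7 = 38
  cabin 3: 26 + 12 = 38
  cabin 4: 25 + 13 = 38
  cabin 5: 22 + 12 = 34
  cabin 6: 20 + 11 = 31
  cabin 7: 10 = 10
Every load is within 38 people, so 7 cabins suffice.

Yes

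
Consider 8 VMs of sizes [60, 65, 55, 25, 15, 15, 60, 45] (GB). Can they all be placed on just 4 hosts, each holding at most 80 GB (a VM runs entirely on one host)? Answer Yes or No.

Total = 340 GB; ⌈340/80⌉ = 5.
At least 5 hosts are required, but only 4 are allowed.

No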